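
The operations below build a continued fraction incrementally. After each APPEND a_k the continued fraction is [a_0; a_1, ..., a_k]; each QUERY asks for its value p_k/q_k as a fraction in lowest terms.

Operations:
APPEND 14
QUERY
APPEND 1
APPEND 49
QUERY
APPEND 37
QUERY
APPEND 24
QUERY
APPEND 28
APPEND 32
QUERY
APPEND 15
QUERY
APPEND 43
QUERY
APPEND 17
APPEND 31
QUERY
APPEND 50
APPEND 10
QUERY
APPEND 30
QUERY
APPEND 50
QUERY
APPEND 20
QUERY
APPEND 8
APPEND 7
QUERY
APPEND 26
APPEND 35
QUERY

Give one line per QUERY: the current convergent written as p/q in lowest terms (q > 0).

APPEND 14: p_0 = 14·1 + 0 = 14, q_0 = 14·0 + 1 = 1 → 14/1
APPEND 1: p_1 = 1·14 + 1 = 15, q_1 = 1·1 + 0 = 1 → 15/1
APPEND 49: p_2 = 49·15 + 14 = 749, q_2 = 49·1 + 1 = 50 → 749/50
APPEND 37: p_3 = 37·749 + 15 = 27728, q_3 = 37·50 + 1 = 1851 → 27728/1851
APPEND 24: p_4 = 24·27728 + 749 = 666221, q_4 = 24·1851 + 50 = 44474 → 666221/44474
APPEND 28: p_5 = 28·666221 + 27728 = 18681916, q_5 = 28·44474 + 1851 = 1247123 → 18681916/1247123
APPEND 32: p_6 = 32·18681916 + 666221 = 598487533, q_6 = 32·1247123 + 44474 = 39952410 → 598487533/39952410
APPEND 15: p_7 = 15·598487533 + 18681916 = 8995994911, q_7 = 15·39952410 + 1247123 = 600533273 → 8995994911/600533273
APPEND 43: p_8 = 43·8995994911 + 598487533 = 387426268706, q_8 = 43·600533273 + 39952410 = 25862883149 → 387426268706/25862883149
APPEND 17: p_9 = 17·387426268706 + 8995994911 = 6595242562913, q_9 = 17·25862883149 + 600533273 = 440269546806 → 6595242562913/440269546806
APPEND 31: p_10 = 31·6595242562913 + 387426268706 = 204839945719009, q_10 = 31·440269546806 + 25862883149 = 13674218834135 → 204839945719009/13674218834135
APPEND 50: p_11 = 50·204839945719009 + 6595242562913 = 10248592528513363, q_11 = 50·13674218834135 + 440269546806 = 684151211253556 → 10248592528513363/684151211253556
APPEND 10: p_12 = 10·10248592528513363 + 204839945719009 = 102690765230852639, q_12 = 10·684151211253556 + 13674218834135 = 6855186331369695 → 102690765230852639/6855186331369695
APPEND 30: p_13 = 30·102690765230852639 + 10248592528513363 = 3090971549454092533, q_13 = 30·6855186331369695 + 684151211253556 = 206339741152344406 → 3090971549454092533/206339741152344406
APPEND 50: p_14 = 50·3090971549454092533 + 102690765230852639 = 154651268237935479289, q_14 = 50·206339741152344406 + 6855186331369695 = 10323842243948589995 → 154651268237935479289/10323842243948589995
APPEND 20: p_15 = 20·154651268237935479289 + 3090971549454092533 = 3096116336308163678313, q_15 = 20·10323842243948589995 + 206339741152344406 = 206683184620124144306 → 3096116336308163678313/206683184620124144306
APPEND 8: p_16 = 8·3096116336308163678313 + 154651268237935479289 = 24923581958703244905793, q_16 = 8·206683184620124144306 + 10323842243948589995 = 1663789319204941744443 → 24923581958703244905793/1663789319204941744443
APPEND 7: p_17 = 7·24923581958703244905793 + 3096116336308163678313 = 177561190047230878018864, q_17 = 7·1663789319204941744443 + 206683184620124144306 = 11853208419054716355407 → 177561190047230878018864/11853208419054716355407
APPEND 26: p_18 = 26·177561190047230878018864 + 24923581958703244905793 = 4641514523186706073396257, q_18 = 26·11853208419054716355407 + 1663789319204941744443 = 309847208214627566985025 → 4641514523186706073396257/309847208214627566985025
APPEND 35: p_19 = 35·4641514523186706073396257 + 177561190047230878018864 = 162630569501581943446887859, q_19 = 35·309847208214627566985025 + 11853208419054716355407 = 10856505495931019560831282 → 162630569501581943446887859/10856505495931019560831282

14/1
749/50
27728/1851
666221/44474
598487533/39952410
8995994911/600533273
387426268706/25862883149
204839945719009/13674218834135
102690765230852639/6855186331369695
3090971549454092533/206339741152344406
154651268237935479289/10323842243948589995
3096116336308163678313/206683184620124144306
177561190047230878018864/11853208419054716355407
162630569501581943446887859/10856505495931019560831282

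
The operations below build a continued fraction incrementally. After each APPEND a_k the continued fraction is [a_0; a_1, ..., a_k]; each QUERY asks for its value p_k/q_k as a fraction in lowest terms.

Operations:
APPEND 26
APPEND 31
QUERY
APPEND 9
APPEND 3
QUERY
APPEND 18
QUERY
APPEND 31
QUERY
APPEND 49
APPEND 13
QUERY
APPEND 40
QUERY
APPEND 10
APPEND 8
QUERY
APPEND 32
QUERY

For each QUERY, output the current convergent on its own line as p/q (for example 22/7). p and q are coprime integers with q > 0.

807/31
22674/871
415421/15958
12900725/495569
8236063023/316380476
330075071866/12679517879
26801969325330/1029571992007
860972005192243/33073415303490

APPEND 26: p_0 = 26·1 + 0 = 26, q_0 = 26·0 + 1 = 1 → 26/1
APPEND 31: p_1 = 31·26 + 1 = 807, q_1 = 31·1 + 0 = 31 → 807/31
APPEND 9: p_2 = 9·807 + 26 = 7289, q_2 = 9·31 + 1 = 280 → 7289/280
APPEND 3: p_3 = 3·7289 + 807 = 22674, q_3 = 3·280 + 31 = 871 → 22674/871
APPEND 18: p_4 = 18·22674 + 7289 = 415421, q_4 = 18·871 + 280 = 15958 → 415421/15958
APPEND 31: p_5 = 31·415421 + 22674 = 12900725, q_5 = 31·15958 + 871 = 495569 → 12900725/495569
APPEND 49: p_6 = 49·12900725 + 415421 = 632550946, q_6 = 49·495569 + 15958 = 24298839 → 632550946/24298839
APPEND 13: p_7 = 13·632550946 + 12900725 = 8236063023, q_7 = 13·24298839 + 495569 = 316380476 → 8236063023/316380476
APPEND 40: p_8 = 40·8236063023 + 632550946 = 330075071866, q_8 = 40·316380476 + 24298839 = 12679517879 → 330075071866/12679517879
APPEND 10: p_9 = 10·330075071866 + 8236063023 = 3308986781683, q_9 = 10·12679517879 + 316380476 = 127111559266 → 3308986781683/127111559266
APPEND 8: p_10 = 8·3308986781683 + 330075071866 = 26801969325330, q_10 = 8·127111559266 + 12679517879 = 1029571992007 → 26801969325330/1029571992007
APPEND 32: p_11 = 32·26801969325330 + 3308986781683 = 860972005192243, q_11 = 32·1029571992007 + 127111559266 = 33073415303490 → 860972005192243/33073415303490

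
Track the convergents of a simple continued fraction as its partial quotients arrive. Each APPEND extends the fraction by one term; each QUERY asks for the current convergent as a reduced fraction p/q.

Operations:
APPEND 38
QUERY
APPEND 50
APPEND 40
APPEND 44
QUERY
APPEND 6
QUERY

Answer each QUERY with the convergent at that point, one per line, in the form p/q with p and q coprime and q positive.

38/1
3349333/88094
20172076/530565

APPEND 38: p_0 = 38·1 + 0 = 38, q_0 = 38·0 + 1 = 1 → 38/1
APPEND 50: p_1 = 50·38 + 1 = 1901, q_1 = 50·1 + 0 = 50 → 1901/50
APPEND 40: p_2 = 40·1901 + 38 = 76078, q_2 = 40·50 + 1 = 2001 → 76078/2001
APPEND 44: p_3 = 44·76078 + 1901 = 3349333, q_3 = 44·2001 + 50 = 88094 → 3349333/88094
APPEND 6: p_4 = 6·3349333 + 76078 = 20172076, q_4 = 6·88094 + 2001 = 530565 → 20172076/530565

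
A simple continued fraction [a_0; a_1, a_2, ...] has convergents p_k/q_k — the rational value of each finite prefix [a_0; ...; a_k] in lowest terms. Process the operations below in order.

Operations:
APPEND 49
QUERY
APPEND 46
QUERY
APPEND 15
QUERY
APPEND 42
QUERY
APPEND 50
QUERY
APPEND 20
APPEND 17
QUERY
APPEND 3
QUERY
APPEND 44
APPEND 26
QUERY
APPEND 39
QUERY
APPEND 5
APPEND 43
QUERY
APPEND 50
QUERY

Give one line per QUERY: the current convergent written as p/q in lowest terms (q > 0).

APPEND 49: p_0 = 49·1 + 0 = 49, q_0 = 49·0 + 1 = 1 → 49/1
APPEND 46: p_1 = 46·49 + 1 = 2255, q_1 = 46·1 + 0 = 46 → 2255/46
APPEND 15: p_2 = 15·2255 + 49 = 33874, q_2 = 15·46 + 1 = 691 → 33874/691
APPEND 42: p_3 = 42·33874 + 2255 = 1424963, q_3 = 42·691 + 46 = 29068 → 1424963/29068
APPEND 50: p_4 = 50·1424963 + 33874 = 71282024, q_4 = 50·29068 + 691 = 1454091 → 71282024/1454091
APPEND 20: p_5 = 20·71282024 + 1424963 = 1427065443, q_5 = 20·1454091 + 29068 = 29110888 → 1427065443/29110888
APPEND 17: p_6 = 17·1427065443 + 71282024 = 24331394555, q_6 = 17·29110888 + 1454091 = 496339187 → 24331394555/496339187
APPEND 3: p_7 = 3·24331394555 + 1427065443 = 74421249108, q_7 = 3·496339187 + 29110888 = 1518128449 → 74421249108/1518128449
APPEND 44: p_8 = 44·74421249108 + 24331394555 = 3298866355307, q_8 = 44·1518128449 + 496339187 = 67293990943 → 3298866355307/67293990943
APPEND 26: p_9 = 26·3298866355307 + 74421249108 = 85844946487090, q_9 = 26·67293990943 + 1518128449 = 1751161892967 → 85844946487090/1751161892967
APPEND 39: p_10 = 39·85844946487090 + 3298866355307 = 3351251779351817, q_10 = 39·1751161892967 + 67293990943 = 68362607816656 → 3351251779351817/68362607816656
APPEND 5: p_11 = 5·3351251779351817 + 85844946487090 = 16842103843246175, q_11 = 5·68362607816656 + 1751161892967 = 343564200976247 → 16842103843246175/343564200976247
APPEND 43: p_12 = 43·16842103843246175 + 3351251779351817 = 727561717038937342, q_12 = 43·343564200976247 + 68362607816656 = 14841623249795277 → 727561717038937342/14841623249795277
APPEND 50: p_13 = 50·727561717038937342 + 16842103843246175 = 36394927955790113275, q_13 = 50·14841623249795277 + 343564200976247 = 742424726690740097 → 36394927955790113275/742424726690740097

49/1
2255/46
33874/691
1424963/29068
71282024/1454091
24331394555/496339187
74421249108/1518128449
85844946487090/1751161892967
3351251779351817/68362607816656
727561717038937342/14841623249795277
36394927955790113275/742424726690740097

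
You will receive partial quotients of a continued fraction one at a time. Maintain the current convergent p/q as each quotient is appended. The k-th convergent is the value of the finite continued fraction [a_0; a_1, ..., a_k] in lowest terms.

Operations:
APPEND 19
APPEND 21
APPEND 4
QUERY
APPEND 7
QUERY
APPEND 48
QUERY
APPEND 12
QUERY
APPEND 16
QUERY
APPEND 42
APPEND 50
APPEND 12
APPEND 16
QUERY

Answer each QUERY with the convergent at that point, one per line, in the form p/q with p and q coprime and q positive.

APPEND 19: p_0 = 19·1 + 0 = 19, q_0 = 19·0 + 1 = 1 → 19/1
APPEND 21: p_1 = 21·19 + 1 = 400, q_1 = 21·1 + 0 = 21 → 400/21
APPEND 4: p_2 = 4·400 + 19 = 1619, q_2 = 4·21 + 1 = 85 → 1619/85
APPEND 7: p_3 = 7·1619 + 400 = 11733, q_3 = 7·85 + 21 = 616 → 11733/616
APPEND 48: p_4 = 48·11733 + 1619 = 564803, q_4 = 48·616 + 85 = 29653 → 564803/29653
APPEND 12: p_5 = 12·564803 + 11733 = 6789369, q_5 = 12·29653 + 616 = 356452 → 6789369/356452
APPEND 16: p_6 = 16·6789369 + 564803 = 109194707, q_6 = 16·356452 + 29653 = 5732885 → 109194707/5732885
APPEND 42: p_7 = 42·109194707 + 6789369 = 4592967063, q_7 = 42·5732885 + 356452 = 241137622 → 4592967063/241137622
APPEND 50: p_8 = 50·4592967063 + 109194707 = 229757547857, q_8 = 50·241137622 + 5732885 = 12062613985 → 229757547857/12062613985
APPEND 12: p_9 = 12·229757547857 + 4592967063 = 2761683541347, q_9 = 12·12062613985 + 241137622 = 144992505442 → 2761683541347/144992505442
APPEND 16: p_10 = 16·2761683541347 + 229757547857 = 44416694209409, q_10 = 16·144992505442 + 12062613985 = 2331942701057 → 44416694209409/2331942701057

1619/85
11733/616
564803/29653
6789369/356452
109194707/5732885
44416694209409/2331942701057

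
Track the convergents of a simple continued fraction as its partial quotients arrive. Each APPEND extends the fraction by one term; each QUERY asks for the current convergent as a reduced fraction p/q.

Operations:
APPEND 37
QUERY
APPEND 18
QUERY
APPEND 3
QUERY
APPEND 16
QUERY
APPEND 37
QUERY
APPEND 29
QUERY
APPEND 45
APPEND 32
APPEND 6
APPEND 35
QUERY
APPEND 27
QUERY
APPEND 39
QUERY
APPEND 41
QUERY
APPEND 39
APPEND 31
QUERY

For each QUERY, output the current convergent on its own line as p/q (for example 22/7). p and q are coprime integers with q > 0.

37/1
667/18
2038/55
33275/898
1233213/33281
35796452/966047
10948696255583/295474958569
295926143875182/7986226219073
11552068307387681/311758297502416
473930726746770103/12790076423818129
573814293481120842741/15485656980042510986

APPEND 37: p_0 = 37·1 + 0 = 37, q_0 = 37·0 + 1 = 1 → 37/1
APPEND 18: p_1 = 18·37 + 1 = 667, q_1 = 18·1 + 0 = 18 → 667/18
APPEND 3: p_2 = 3·667 + 37 = 2038, q_2 = 3·18 + 1 = 55 → 2038/55
APPEND 16: p_3 = 16·2038 + 667 = 33275, q_3 = 16·55 + 18 = 898 → 33275/898
APPEND 37: p_4 = 37·33275 + 2038 = 1233213, q_4 = 37·898 + 55 = 33281 → 1233213/33281
APPEND 29: p_5 = 29·1233213 + 33275 = 35796452, q_5 = 29·33281 + 898 = 966047 → 35796452/966047
APPEND 45: p_6 = 45·35796452 + 1233213 = 1612073553, q_6 = 45·966047 + 33281 = 43505396 → 1612073553/43505396
APPEND 32: p_7 = 32·1612073553 + 35796452 = 51622150148, q_7 = 32·43505396 + 966047 = 1393138719 → 51622150148/1393138719
APPEND 6: p_8 = 6·51622150148 + 1612073553 = 311344974441, q_8 = 6·1393138719 + 43505396 = 8402337710 → 311344974441/8402337710
APPEND 35: p_9 = 35·311344974441 + 51622150148 = 10948696255583, q_9 = 35·8402337710 + 1393138719 = 295474958569 → 10948696255583/295474958569
APPEND 27: p_10 = 27·10948696255583 + 311344974441 = 295926143875182, q_10 = 27·295474958569 + 8402337710 = 7986226219073 → 295926143875182/7986226219073
APPEND 39: p_11 = 39·295926143875182 + 10948696255583 = 11552068307387681, q_11 = 39·7986226219073 + 295474958569 = 311758297502416 → 11552068307387681/311758297502416
APPEND 41: p_12 = 41·11552068307387681 + 295926143875182 = 473930726746770103, q_12 = 41·311758297502416 + 7986226219073 = 12790076423818129 → 473930726746770103/12790076423818129
APPEND 39: p_13 = 39·473930726746770103 + 11552068307387681 = 18494850411431421698, q_13 = 39·12790076423818129 + 311758297502416 = 499124738826409447 → 18494850411431421698/499124738826409447
APPEND 31: p_14 = 31·18494850411431421698 + 473930726746770103 = 573814293481120842741, q_14 = 31·499124738826409447 + 12790076423818129 = 15485656980042510986 → 573814293481120842741/15485656980042510986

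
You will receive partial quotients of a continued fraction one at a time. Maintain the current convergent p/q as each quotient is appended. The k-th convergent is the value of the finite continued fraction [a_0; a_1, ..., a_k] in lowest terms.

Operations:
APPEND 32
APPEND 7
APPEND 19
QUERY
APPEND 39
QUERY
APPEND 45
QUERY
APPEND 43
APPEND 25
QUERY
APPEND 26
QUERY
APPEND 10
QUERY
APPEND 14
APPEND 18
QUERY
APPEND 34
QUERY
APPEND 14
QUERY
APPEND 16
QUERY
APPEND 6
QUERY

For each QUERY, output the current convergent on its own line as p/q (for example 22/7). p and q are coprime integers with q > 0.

4307/134
168198/5233
7573217/235619
8152986442/253656869
212303464021/6605215444
2131187626652/66305811309
543011931895334/16894264139169
18492454614678505/575339867305516
259437376537394404/8071652406416393
4169490479212988969/129721778369967804
25276380251815328218/786402322626223217

APPEND 32: p_0 = 32·1 + 0 = 32, q_0 = 32·0 + 1 = 1 → 32/1
APPEND 7: p_1 = 7·32 + 1 = 225, q_1 = 7·1 + 0 = 7 → 225/7
APPEND 19: p_2 = 19·225 + 32 = 4307, q_2 = 19·7 + 1 = 134 → 4307/134
APPEND 39: p_3 = 39·4307 + 225 = 168198, q_3 = 39·134 + 7 = 5233 → 168198/5233
APPEND 45: p_4 = 45·168198 + 4307 = 7573217, q_4 = 45·5233 + 134 = 235619 → 7573217/235619
APPEND 43: p_5 = 43·7573217 + 168198 = 325816529, q_5 = 43·235619 + 5233 = 10136850 → 325816529/10136850
APPEND 25: p_6 = 25·325816529 + 7573217 = 8152986442, q_6 = 25·10136850 + 235619 = 253656869 → 8152986442/253656869
APPEND 26: p_7 = 26·8152986442 + 325816529 = 212303464021, q_7 = 26·253656869 + 10136850 = 6605215444 → 212303464021/6605215444
APPEND 10: p_8 = 10·212303464021 + 8152986442 = 2131187626652, q_8 = 10·6605215444 + 253656869 = 66305811309 → 2131187626652/66305811309
APPEND 14: p_9 = 14·2131187626652 + 212303464021 = 30048930237149, q_9 = 14·66305811309 + 6605215444 = 934886573770 → 30048930237149/934886573770
APPEND 18: p_10 = 18·30048930237149 + 2131187626652 = 543011931895334, q_10 = 18·934886573770 + 66305811309 = 16894264139169 → 543011931895334/16894264139169
APPEND 34: p_11 = 34·543011931895334 + 30048930237149 = 18492454614678505, q_11 = 34·16894264139169 + 934886573770 = 575339867305516 → 18492454614678505/575339867305516
APPEND 14: p_12 = 14·18492454614678505 + 543011931895334 = 259437376537394404, q_12 = 14·575339867305516 + 16894264139169 = 8071652406416393 → 259437376537394404/8071652406416393
APPEND 16: p_13 = 16·259437376537394404 + 18492454614678505 = 4169490479212988969, q_13 = 16·8071652406416393 + 575339867305516 = 129721778369967804 → 4169490479212988969/129721778369967804
APPEND 6: p_14 = 6·4169490479212988969 + 259437376537394404 = 25276380251815328218, q_14 = 6·129721778369967804 + 8071652406416393 = 786402322626223217 → 25276380251815328218/786402322626223217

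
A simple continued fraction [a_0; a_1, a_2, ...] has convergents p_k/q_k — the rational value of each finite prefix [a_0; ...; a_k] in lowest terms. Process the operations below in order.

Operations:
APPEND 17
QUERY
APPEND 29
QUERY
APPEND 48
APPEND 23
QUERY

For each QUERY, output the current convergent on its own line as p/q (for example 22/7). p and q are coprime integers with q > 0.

17/1
494/29
546261/32068

APPEND 17: p_0 = 17·1 + 0 = 17, q_0 = 17·0 + 1 = 1 → 17/1
APPEND 29: p_1 = 29·17 + 1 = 494, q_1 = 29·1 + 0 = 29 → 494/29
APPEND 48: p_2 = 48·494 + 17 = 23729, q_2 = 48·29 + 1 = 1393 → 23729/1393
APPEND 23: p_3 = 23·23729 + 494 = 546261, q_3 = 23·1393 + 29 = 32068 → 546261/32068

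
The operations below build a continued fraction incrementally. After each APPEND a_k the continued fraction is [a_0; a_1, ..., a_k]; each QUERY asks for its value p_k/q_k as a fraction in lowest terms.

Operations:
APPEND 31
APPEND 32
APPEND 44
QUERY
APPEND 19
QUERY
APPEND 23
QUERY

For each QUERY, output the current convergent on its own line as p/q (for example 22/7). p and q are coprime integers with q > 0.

43723/1409
831730/26803
19173513/617878

APPEND 31: p_0 = 31·1 + 0 = 31, q_0 = 31·0 + 1 = 1 → 31/1
APPEND 32: p_1 = 32·31 + 1 = 993, q_1 = 32·1 + 0 = 32 → 993/32
APPEND 44: p_2 = 44·993 + 31 = 43723, q_2 = 44·32 + 1 = 1409 → 43723/1409
APPEND 19: p_3 = 19·43723 + 993 = 831730, q_3 = 19·1409 + 32 = 26803 → 831730/26803
APPEND 23: p_4 = 23·831730 + 43723 = 19173513, q_4 = 23·26803 + 1409 = 617878 → 19173513/617878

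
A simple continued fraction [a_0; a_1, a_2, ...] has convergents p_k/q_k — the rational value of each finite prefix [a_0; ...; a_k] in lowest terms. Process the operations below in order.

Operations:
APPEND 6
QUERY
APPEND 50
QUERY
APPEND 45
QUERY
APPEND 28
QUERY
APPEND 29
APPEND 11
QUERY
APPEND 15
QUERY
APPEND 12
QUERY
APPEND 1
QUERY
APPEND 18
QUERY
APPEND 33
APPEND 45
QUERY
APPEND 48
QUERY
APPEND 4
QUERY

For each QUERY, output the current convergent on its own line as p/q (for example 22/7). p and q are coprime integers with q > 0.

APPEND 6: p_0 = 6·1 + 0 = 6, q_0 = 6·0 + 1 = 1 → 6/1
APPEND 50: p_1 = 50·6 + 1 = 301, q_1 = 50·1 + 0 = 50 → 301/50
APPEND 45: p_2 = 45·301 + 6 = 13551, q_2 = 45·50 + 1 = 2251 → 13551/2251
APPEND 28: p_3 = 28·13551 + 301 = 379729, q_3 = 28·2251 + 50 = 63078 → 379729/63078
APPEND 29: p_4 = 29·379729 + 13551 = 11025692, q_4 = 29·63078 + 2251 = 1831513 → 11025692/1831513
APPEND 11: p_5 = 11·11025692 + 379729 = 121662341, q_5 = 11·1831513 + 63078 = 20209721 → 121662341/20209721
APPEND 15: p_6 = 15·121662341 + 11025692 = 1835960807, q_6 = 15·20209721 + 1831513 = 304977328 → 1835960807/304977328
APPEND 12: p_7 = 12·1835960807 + 121662341 = 22153192025, q_7 = 12·304977328 + 20209721 = 3679937657 → 22153192025/3679937657
APPEND 1: p_8 = 1·22153192025 + 1835960807 = 23989152832, q_8 = 1·3679937657 + 304977328 = 3984914985 → 23989152832/3984914985
APPEND 18: p_9 = 18·23989152832 + 22153192025 = 453957943001, q_9 = 18·3984914985 + 3679937657 = 75408407387 → 453957943001/75408407387
APPEND 33: p_10 = 33·453957943001 + 23989152832 = 15004601271865, q_10 = 33·75408407387 + 3984914985 = 2492462358756 → 15004601271865/2492462358756
APPEND 45: p_11 = 45·15004601271865 + 453957943001 = 675661015176926, q_11 = 45·2492462358756 + 75408407387 = 112236214551407 → 675661015176926/112236214551407
APPEND 48: p_12 = 48·675661015176926 + 15004601271865 = 32446733329764313, q_12 = 48·112236214551407 + 2492462358756 = 5389830760826292 → 32446733329764313/5389830760826292
APPEND 4: p_13 = 4·32446733329764313 + 675661015176926 = 130462594334234178, q_13 = 4·5389830760826292 + 112236214551407 = 21671559257856575 → 130462594334234178/21671559257856575

6/1
301/50
13551/2251
379729/63078
121662341/20209721
1835960807/304977328
22153192025/3679937657
23989152832/3984914985
453957943001/75408407387
675661015176926/112236214551407
32446733329764313/5389830760826292
130462594334234178/21671559257856575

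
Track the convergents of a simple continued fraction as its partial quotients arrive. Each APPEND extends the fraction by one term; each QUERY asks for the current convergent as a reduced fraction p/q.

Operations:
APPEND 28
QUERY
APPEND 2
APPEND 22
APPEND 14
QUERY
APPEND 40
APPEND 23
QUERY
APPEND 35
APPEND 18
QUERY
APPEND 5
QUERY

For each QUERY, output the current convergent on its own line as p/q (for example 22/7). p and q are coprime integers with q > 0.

28/1
18005/632
16612091/583107
10495216097/368396367
53058225152/1862415905

APPEND 28: p_0 = 28·1 + 0 = 28, q_0 = 28·0 + 1 = 1 → 28/1
APPEND 2: p_1 = 2·28 + 1 = 57, q_1 = 2·1 + 0 = 2 → 57/2
APPEND 22: p_2 = 22·57 + 28 = 1282, q_2 = 22·2 + 1 = 45 → 1282/45
APPEND 14: p_3 = 14·1282 + 57 = 18005, q_3 = 14·45 + 2 = 632 → 18005/632
APPEND 40: p_4 = 40·18005 + 1282 = 721482, q_4 = 40·632 + 45 = 25325 → 721482/25325
APPEND 23: p_5 = 23·721482 + 18005 = 16612091, q_5 = 23·25325 + 632 = 583107 → 16612091/583107
APPEND 35: p_6 = 35·16612091 + 721482 = 582144667, q_6 = 35·583107 + 25325 = 20434070 → 582144667/20434070
APPEND 18: p_7 = 18·582144667 + 16612091 = 10495216097, q_7 = 18·20434070 + 583107 = 368396367 → 10495216097/368396367
APPEND 5: p_8 = 5·10495216097 + 582144667 = 53058225152, q_8 = 5·368396367 + 20434070 = 1862415905 → 53058225152/1862415905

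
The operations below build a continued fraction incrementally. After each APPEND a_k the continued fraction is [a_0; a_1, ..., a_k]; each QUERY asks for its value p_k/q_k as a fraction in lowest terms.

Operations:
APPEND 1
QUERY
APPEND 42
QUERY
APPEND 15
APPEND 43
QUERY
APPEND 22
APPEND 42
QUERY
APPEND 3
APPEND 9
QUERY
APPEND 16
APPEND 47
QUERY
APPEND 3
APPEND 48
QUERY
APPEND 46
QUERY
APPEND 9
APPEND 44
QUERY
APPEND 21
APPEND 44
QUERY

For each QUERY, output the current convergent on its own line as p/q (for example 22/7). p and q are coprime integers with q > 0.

APPEND 1: p_0 = 1·1 + 0 = 1, q_0 = 1·0 + 1 = 1 → 1/1
APPEND 42: p_1 = 42·1 + 1 = 43, q_1 = 42·1 + 0 = 42 → 43/42
APPEND 15: p_2 = 15·43 + 1 = 646, q_2 = 15·42 + 1 = 631 → 646/631
APPEND 43: p_3 = 43·646 + 43 = 27821, q_3 = 43·631 + 42 = 27175 → 27821/27175
APPEND 22: p_4 = 22·27821 + 646 = 612708, q_4 = 22·27175 + 631 = 598481 → 612708/598481
APPEND 42: p_5 = 42·612708 + 27821 = 25761557, q_5 = 42·598481 + 27175 = 25163377 → 25761557/25163377
APPEND 3: p_6 = 3·25761557 + 612708 = 77897379, q_6 = 3·25163377 + 598481 = 76088612 → 77897379/76088612
APPEND 9: p_7 = 9·77897379 + 25761557 = 726837968, q_7 = 9·76088612 + 25163377 = 709960885 → 726837968/709960885
APPEND 16: p_8 = 16·726837968 + 77897379 = 11707304867, q_8 = 16·709960885 + 76088612 = 11435462772 → 11707304867/11435462772
APPEND 47: p_9 = 47·11707304867 + 726837968 = 550970166717, q_9 = 47·11435462772 + 709960885 = 538176711169 → 550970166717/538176711169
APPEND 3: p_10 = 3·550970166717 + 11707304867 = 1664617805018, q_10 = 3·538176711169 + 11435462772 = 1625965596279 → 1664617805018/1625965596279
APPEND 48: p_11 = 48·1664617805018 + 550970166717 = 80452624807581, q_11 = 48·1625965596279 + 538176711169 = 78584525332561 → 80452624807581/78584525332561
APPEND 46: p_12 = 46·80452624807581 + 1664617805018 = 3702485358953744, q_12 = 46·78584525332561 + 1625965596279 = 3616514130894085 → 3702485358953744/3616514130894085
APPEND 9: p_13 = 9·3702485358953744 + 80452624807581 = 33402820855391277, q_13 = 9·3616514130894085 + 78584525332561 = 32627211703379326 → 33402820855391277/32627211703379326
APPEND 44: p_14 = 44·33402820855391277 + 3702485358953744 = 1473426602996169932, q_14 = 44·32627211703379326 + 3616514130894085 = 1439213829079584429 → 1473426602996169932/1439213829079584429
APPEND 21: p_15 = 21·1473426602996169932 + 33402820855391277 = 30975361483774959849, q_15 = 21·1439213829079584429 + 32627211703379326 = 30256117622374652335 → 30975361483774959849/30256117622374652335
APPEND 44: p_16 = 44·30975361483774959849 + 1473426602996169932 = 1364389331889094403288, q_16 = 44·30256117622374652335 + 1439213829079584429 = 1332708389213564287169 → 1364389331889094403288/1332708389213564287169

1/1
43/42
27821/27175
25761557/25163377
726837968/709960885
550970166717/538176711169
80452624807581/78584525332561
3702485358953744/3616514130894085
1473426602996169932/1439213829079584429
1364389331889094403288/1332708389213564287169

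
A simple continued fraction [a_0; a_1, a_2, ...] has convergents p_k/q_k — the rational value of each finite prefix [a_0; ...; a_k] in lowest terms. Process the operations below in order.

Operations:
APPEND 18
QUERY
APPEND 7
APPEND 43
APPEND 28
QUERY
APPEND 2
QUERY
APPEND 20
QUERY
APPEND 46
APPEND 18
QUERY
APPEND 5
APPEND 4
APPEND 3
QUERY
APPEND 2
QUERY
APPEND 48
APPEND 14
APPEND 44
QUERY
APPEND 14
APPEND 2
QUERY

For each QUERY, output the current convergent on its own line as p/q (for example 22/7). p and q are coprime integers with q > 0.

APPEND 18: p_0 = 18·1 + 0 = 18, q_0 = 18·0 + 1 = 1 → 18/1
APPEND 7: p_1 = 7·18 + 1 = 127, q_1 = 7·1 + 0 = 7 → 127/7
APPEND 43: p_2 = 43·127 + 18 = 5479, q_2 = 43·7 + 1 = 302 → 5479/302
APPEND 28: p_3 = 28·5479 + 127 = 153539, q_3 = 28·302 + 7 = 8463 → 153539/8463
APPEND 2: p_4 = 2·153539 + 5479 = 312557, q_4 = 2·8463 + 302 = 17228 → 312557/17228
APPEND 20: p_5 = 20·312557 + 153539 = 6404679, q_5 = 20·17228 + 8463 = 353023 → 6404679/353023
APPEND 46: p_6 = 46·6404679 + 312557 = 294927791, q_6 = 46·353023 + 17228 = 16256286 → 294927791/16256286
APPEND 18: p_7 = 18·294927791 + 6404679 = 5315104917, q_7 = 18·16256286 + 353023 = 292966171 → 5315104917/292966171
APPEND 5: p_8 = 5·5315104917 + 294927791 = 26870452376, q_8 = 5·292966171 + 16256286 = 1481087141 → 26870452376/1481087141
APPEND 4: p_9 = 4·26870452376 + 5315104917 = 112796914421, q_9 = 4·1481087141 + 292966171 = 6217314735 → 112796914421/6217314735
APPEND 3: p_10 = 3·112796914421 + 26870452376 = 365261195639, q_10 = 3·6217314735 + 1481087141 = 20133031346 → 365261195639/20133031346
APPEND 2: p_11 = 2·365261195639 + 112796914421 = 843319305699, q_11 = 2·20133031346 + 6217314735 = 46483377427 → 843319305699/46483377427
APPEND 48: p_12 = 48·843319305699 + 365261195639 = 40844587869191, q_12 = 48·46483377427 + 20133031346 = 2251335147842 → 40844587869191/2251335147842
APPEND 14: p_13 = 14·40844587869191 + 843319305699 = 572667549474373, q_13 = 14·2251335147842 + 46483377427 = 31565175447215 → 572667549474373/31565175447215
APPEND 44: p_14 = 44·572667549474373 + 40844587869191 = 25238216764741603, q_14 = 44·31565175447215 + 2251335147842 = 1391119054825302 → 25238216764741603/1391119054825302
APPEND 14: p_15 = 14·25238216764741603 + 572667549474373 = 353907702255856815, q_15 = 14·1391119054825302 + 31565175447215 = 19507231943001443 → 353907702255856815/19507231943001443
APPEND 2: p_16 = 2·353907702255856815 + 25238216764741603 = 733053621276455233, q_16 = 2·19507231943001443 + 1391119054825302 = 40405582940828188 → 733053621276455233/40405582940828188

18/1
153539/8463
312557/17228
6404679/353023
5315104917/292966171
365261195639/20133031346
843319305699/46483377427
25238216764741603/1391119054825302
733053621276455233/40405582940828188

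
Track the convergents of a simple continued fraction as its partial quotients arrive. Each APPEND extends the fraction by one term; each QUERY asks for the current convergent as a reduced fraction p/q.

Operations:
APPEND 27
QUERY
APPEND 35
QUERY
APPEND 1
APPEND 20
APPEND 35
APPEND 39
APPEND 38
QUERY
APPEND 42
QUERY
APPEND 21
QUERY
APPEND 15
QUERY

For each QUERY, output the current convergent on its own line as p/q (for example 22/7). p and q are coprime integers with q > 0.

27/1
946/35
1061391817/39270353
44606368857/1650387560
937795137814/34697409113
14111533436067/522111524255

APPEND 27: p_0 = 27·1 + 0 = 27, q_0 = 27·0 + 1 = 1 → 27/1
APPEND 35: p_1 = 35·27 + 1 = 946, q_1 = 35·1 + 0 = 35 → 946/35
APPEND 1: p_2 = 1·946 + 27 = 973, q_2 = 1·35 + 1 = 36 → 973/36
APPEND 20: p_3 = 20·973 + 946 = 20406, q_3 = 20·36 + 35 = 755 → 20406/755
APPEND 35: p_4 = 35·20406 + 973 = 715183, q_4 = 35·755 + 36 = 26461 → 715183/26461
APPEND 39: p_5 = 39·715183 + 20406 = 27912543, q_5 = 39·26461 + 755 = 1032734 → 27912543/1032734
APPEND 38: p_6 = 38·27912543 + 715183 = 1061391817, q_6 = 38·1032734 + 26461 = 39270353 → 1061391817/39270353
APPEND 42: p_7 = 42·1061391817 + 27912543 = 44606368857, q_7 = 42·39270353 + 1032734 = 1650387560 → 44606368857/1650387560
APPEND 21: p_8 = 21·44606368857 + 1061391817 = 937795137814, q_8 = 21·1650387560 + 39270353 = 34697409113 → 937795137814/34697409113
APPEND 15: p_9 = 15·937795137814 + 44606368857 = 14111533436067, q_9 = 15·34697409113 + 1650387560 = 522111524255 → 14111533436067/522111524255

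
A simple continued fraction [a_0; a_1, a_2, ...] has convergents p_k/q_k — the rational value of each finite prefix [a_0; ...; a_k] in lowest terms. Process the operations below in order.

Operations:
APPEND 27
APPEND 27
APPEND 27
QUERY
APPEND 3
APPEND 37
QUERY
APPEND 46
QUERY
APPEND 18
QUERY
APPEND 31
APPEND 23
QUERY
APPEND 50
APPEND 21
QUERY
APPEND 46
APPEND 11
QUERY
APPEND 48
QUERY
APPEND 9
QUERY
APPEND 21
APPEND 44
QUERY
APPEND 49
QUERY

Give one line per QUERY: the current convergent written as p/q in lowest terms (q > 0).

APPEND 27: p_0 = 27·1 + 0 = 27, q_0 = 27·0 + 1 = 1 → 27/1
APPEND 27: p_1 = 27·27 + 1 = 730, q_1 = 27·1 + 0 = 27 → 730/27
APPEND 27: p_2 = 27·730 + 27 = 19737, q_2 = 27·27 + 1 = 730 → 19737/730
APPEND 3: p_3 = 3·19737 + 730 = 59941, q_3 = 3·730 + 27 = 2217 → 59941/2217
APPEND 37: p_4 = 37·59941 + 19737 = 2237554, q_4 = 37·2217 + 730 = 82759 → 2237554/82759
APPEND 46: p_5 = 46·2237554 + 59941 = 102987425, q_5 = 46·82759 + 2217 = 3809131 → 102987425/3809131
APPEND 18: p_6 = 18·102987425 + 2237554 = 1856011204, q_6 = 18·3809131 + 82759 = 68647117 → 1856011204/68647117
APPEND 31: p_7 = 31·1856011204 + 102987425 = 57639334749, q_7 = 31·68647117 + 3809131 = 2131869758 → 57639334749/2131869758
APPEND 23: p_8 = 23·57639334749 + 1856011204 = 1327560710431, q_8 = 23·2131869758 + 68647117 = 49101651551 → 1327560710431/49101651551
APPEND 50: p_9 = 50·1327560710431 + 57639334749 = 66435674856299, q_9 = 50·49101651551 + 2131869758 = 2457214447308 → 66435674856299/2457214447308
APPEND 21: p_10 = 21·66435674856299 + 1327560710431 = 1396476732692710, q_10 = 21·2457214447308 + 49101651551 = 51650605045019 → 1396476732692710/51650605045019
APPEND 46: p_11 = 46·1396476732692710 + 66435674856299 = 64304365378720959, q_11 = 46·51650605045019 + 2457214447308 = 2378385046518182 → 64304365378720959/2378385046518182
APPEND 11: p_12 = 11·64304365378720959 + 1396476732692710 = 708744495898623259, q_12 = 11·2378385046518182 + 51650605045019 = 26213886116745021 → 708744495898623259/26213886116745021
APPEND 48: p_13 = 48·708744495898623259 + 64304365378720959 = 34084040168512637391, q_13 = 48·26213886116745021 + 2378385046518182 = 1260644918650279190 → 34084040168512637391/1260644918650279190
APPEND 9: p_14 = 9·34084040168512637391 + 708744495898623259 = 307465106012512359778, q_14 = 9·1260644918650279190 + 26213886116745021 = 11372018153969257731 → 307465106012512359778/11372018153969257731
APPEND 21: p_15 = 21·307465106012512359778 + 34084040168512637391 = 6490851266431272192729, q_15 = 21·11372018153969257731 + 1260644918650279190 = 240073026152004691541 → 6490851266431272192729/240073026152004691541
APPEND 44: p_16 = 44·6490851266431272192729 + 307465106012512359778 = 285904920828988488839854, q_16 = 44·240073026152004691541 + 11372018153969257731 = 10574585168842175685535 → 285904920828988488839854/10574585168842175685535
APPEND 49: p_17 = 49·285904920828988488839854 + 6490851266431272192729 = 14015831971886867225345575, q_17 = 49·10574585168842175685535 + 240073026152004691541 = 518394746299418613282756 → 14015831971886867225345575/518394746299418613282756

19737/730
2237554/82759
102987425/3809131
1856011204/68647117
1327560710431/49101651551
1396476732692710/51650605045019
708744495898623259/26213886116745021
34084040168512637391/1260644918650279190
307465106012512359778/11372018153969257731
285904920828988488839854/10574585168842175685535
14015831971886867225345575/518394746299418613282756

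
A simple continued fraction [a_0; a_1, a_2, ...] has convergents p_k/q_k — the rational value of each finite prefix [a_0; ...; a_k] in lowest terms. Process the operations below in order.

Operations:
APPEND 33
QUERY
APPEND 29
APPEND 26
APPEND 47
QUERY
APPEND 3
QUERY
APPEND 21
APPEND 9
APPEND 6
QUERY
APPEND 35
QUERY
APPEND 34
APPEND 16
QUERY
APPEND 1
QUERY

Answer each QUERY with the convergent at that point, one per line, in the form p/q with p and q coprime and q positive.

APPEND 33: p_0 = 33·1 + 0 = 33, q_0 = 33·0 + 1 = 1 → 33/1
APPEND 29: p_1 = 29·33 + 1 = 958, q_1 = 29·1 + 0 = 29 → 958/29
APPEND 26: p_2 = 26·958 + 33 = 24941, q_2 = 26·29 + 1 = 755 → 24941/755
APPEND 47: p_3 = 47·24941 + 958 = 1173185, q_3 = 47·755 + 29 = 35514 → 1173185/35514
APPEND 3: p_4 = 3·1173185 + 24941 = 3544496, q_4 = 3·35514 + 755 = 107297 → 3544496/107297
APPEND 21: p_5 = 21·3544496 + 1173185 = 75607601, q_5 = 21·107297 + 35514 = 2288751 → 75607601/2288751
APPEND 9: p_6 = 9·75607601 + 3544496 = 684012905, q_6 = 9·2288751 + 107297 = 20706056 → 684012905/20706056
APPEND 6: p_7 = 6·684012905 + 75607601 = 4179685031, q_7 = 6·20706056 + 2288751 = 126525087 → 4179685031/126525087
APPEND 35: p_8 = 35·4179685031 + 684012905 = 146972988990, q_8 = 35·126525087 + 20706056 = 4449084101 → 146972988990/4449084101
APPEND 34: p_9 = 34·146972988990 + 4179685031 = 5001261310691, q_9 = 34·4449084101 + 126525087 = 151395384521 → 5001261310691/151395384521
APPEND 16: p_10 = 16·5001261310691 + 146972988990 = 80167153960046, q_10 = 16·151395384521 + 4449084101 = 2426775236437 → 80167153960046/2426775236437
APPEND 1: p_11 = 1·80167153960046 + 5001261310691 = 85168415270737, q_11 = 1·2426775236437 + 151395384521 = 2578170620958 → 85168415270737/2578170620958

33/1
1173185/35514
3544496/107297
4179685031/126525087
146972988990/4449084101
80167153960046/2426775236437
85168415270737/2578170620958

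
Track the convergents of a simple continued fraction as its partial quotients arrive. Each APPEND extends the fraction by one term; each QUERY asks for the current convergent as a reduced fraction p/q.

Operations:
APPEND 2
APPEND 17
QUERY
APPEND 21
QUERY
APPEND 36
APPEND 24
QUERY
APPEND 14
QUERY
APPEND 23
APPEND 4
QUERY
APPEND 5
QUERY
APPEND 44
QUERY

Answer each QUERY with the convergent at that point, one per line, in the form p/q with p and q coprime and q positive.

APPEND 2: p_0 = 2·1 + 0 = 2, q_0 = 2·0 + 1 = 1 → 2/1
APPEND 17: p_1 = 17·2 + 1 = 35, q_1 = 17·1 + 0 = 17 → 35/17
APPEND 21: p_2 = 21·35 + 2 = 737, q_2 = 21·17 + 1 = 358 → 737/358
APPEND 36: p_3 = 36·737 + 35 = 26567, q_3 = 36·358 + 17 = 12905 → 26567/12905
APPEND 24: p_4 = 24·26567 + 737 = 638345, q_4 = 24·12905 + 358 = 310078 → 638345/310078
APPEND 14: p_5 = 14·638345 + 26567 = 8963397, q_5 = 14·310078 + 12905 = 4353997 → 8963397/4353997
APPEND 23: p_6 = 23·8963397 + 638345 = 206796476, q_6 = 23·4353997 + 310078 = 100452009 → 206796476/100452009
APPEND 4: p_7 = 4·206796476 + 8963397 = 836149301, q_7 = 4·100452009 + 4353997 = 406162033 → 836149301/406162033
APPEND 5: p_8 = 5·836149301 + 206796476 = 4387542981, q_8 = 5·406162033 + 100452009 = 2131262174 → 4387542981/2131262174
APPEND 44: p_9 = 44·4387542981 + 836149301 = 193888040465, q_9 = 44·2131262174 + 406162033 = 94181697689 → 193888040465/94181697689

35/17
737/358
638345/310078
8963397/4353997
836149301/406162033
4387542981/2131262174
193888040465/94181697689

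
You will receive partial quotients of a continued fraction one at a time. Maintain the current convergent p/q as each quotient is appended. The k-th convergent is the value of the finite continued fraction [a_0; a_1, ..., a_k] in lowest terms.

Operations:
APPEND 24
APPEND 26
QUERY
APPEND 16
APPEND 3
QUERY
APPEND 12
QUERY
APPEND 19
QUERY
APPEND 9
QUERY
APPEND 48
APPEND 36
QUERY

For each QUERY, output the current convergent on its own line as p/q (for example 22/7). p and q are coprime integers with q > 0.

APPEND 24: p_0 = 24·1 + 0 = 24, q_0 = 24·0 + 1 = 1 → 24/1
APPEND 26: p_1 = 26·24 + 1 = 625, q_1 = 26·1 + 0 = 26 → 625/26
APPEND 16: p_2 = 16·625 + 24 = 10024, q_2 = 16·26 + 1 = 417 → 10024/417
APPEND 3: p_3 = 3·10024 + 625 = 30697, q_3 = 3·417 + 26 = 1277 → 30697/1277
APPEND 12: p_4 = 12·30697 + 10024 = 378388, q_4 = 12·1277 + 417 = 15741 → 378388/15741
APPEND 19: p_5 = 19·378388 + 30697 = 7220069, q_5 = 19·15741 + 1277 = 300356 → 7220069/300356
APPEND 9: p_6 = 9·7220069 + 378388 = 65359009, q_6 = 9·300356 + 15741 = 2718945 → 65359009/2718945
APPEND 48: p_7 = 48·65359009 + 7220069 = 3144452501, q_7 = 48·2718945 + 300356 = 130809716 → 3144452501/130809716
APPEND 36: p_8 = 36·3144452501 + 65359009 = 113265649045, q_8 = 36·130809716 + 2718945 = 4711868721 → 113265649045/4711868721

625/26
30697/1277
378388/15741
7220069/300356
65359009/2718945
113265649045/4711868721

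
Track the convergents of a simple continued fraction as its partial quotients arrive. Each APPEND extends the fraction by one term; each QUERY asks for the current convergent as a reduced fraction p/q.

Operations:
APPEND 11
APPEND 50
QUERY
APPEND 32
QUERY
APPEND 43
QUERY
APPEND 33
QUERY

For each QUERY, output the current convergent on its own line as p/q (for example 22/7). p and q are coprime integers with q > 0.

APPEND 11: p_0 = 11·1 + 0 = 11, q_0 = 11·0 + 1 = 1 → 11/1
APPEND 50: p_1 = 50·11 + 1 = 551, q_1 = 50·1 + 0 = 50 → 551/50
APPEND 32: p_2 = 32·551 + 11 = 17643, q_2 = 32·50 + 1 = 1601 → 17643/1601
APPEND 43: p_3 = 43·17643 + 551 = 759200, q_3 = 43·1601 + 50 = 68893 → 759200/68893
APPEND 33: p_4 = 33·759200 + 17643 = 25071243, q_4 = 33·68893 + 1601 = 2275070 → 25071243/2275070

551/50
17643/1601
759200/68893
25071243/2275070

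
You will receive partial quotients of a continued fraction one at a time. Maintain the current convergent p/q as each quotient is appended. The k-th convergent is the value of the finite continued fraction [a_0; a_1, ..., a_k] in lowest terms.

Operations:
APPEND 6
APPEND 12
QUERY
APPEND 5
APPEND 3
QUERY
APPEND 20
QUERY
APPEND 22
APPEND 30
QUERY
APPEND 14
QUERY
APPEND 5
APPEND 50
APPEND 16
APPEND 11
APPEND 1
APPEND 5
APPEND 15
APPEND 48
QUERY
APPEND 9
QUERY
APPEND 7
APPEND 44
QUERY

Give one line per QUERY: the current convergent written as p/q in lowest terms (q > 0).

APPEND 6: p_0 = 6·1 + 0 = 6, q_0 = 6·0 + 1 = 1 → 6/1
APPEND 12: p_1 = 12·6 + 1 = 73, q_1 = 12·1 + 0 = 12 → 73/12
APPEND 5: p_2 = 5·73 + 6 = 371, q_2 = 5·12 + 1 = 61 → 371/61
APPEND 3: p_3 = 3·371 + 73 = 1186, q_3 = 3·61 + 12 = 195 → 1186/195
APPEND 20: p_4 = 20·1186 + 371 = 24091, q_4 = 20·195 + 61 = 3961 → 24091/3961
APPEND 22: p_5 = 22·24091 + 1186 = 531188, q_5 = 22·3961 + 195 = 87337 → 531188/87337
APPEND 30: p_6 = 30·531188 + 24091 = 15959731, q_6 = 30·87337 + 3961 = 2624071 → 15959731/2624071
APPEND 14: p_7 = 14·15959731 + 531188 = 223967422, q_7 = 14·2624071 + 87337 = 36824331 → 223967422/36824331
APPEND 5: p_8 = 5·223967422 + 15959731 = 1135796841, q_8 = 5·36824331 + 2624071 = 186745726 → 1135796841/186745726
APPEND 50: p_9 = 50·1135796841 + 223967422 = 57013809472, q_9 = 50·186745726 + 36824331 = 9374110631 → 57013809472/9374110631
APPEND 16: p_10 = 16·57013809472 + 1135796841 = 913356748393, q_10 = 16·9374110631 + 186745726 = 150172515822 → 913356748393/150172515822
APPEND 11: p_11 = 11·913356748393 + 57013809472 = 10103938041795, q_11 = 11·150172515822 + 9374110631 = 1661271784673 → 10103938041795/1661271784673
APPEND 1: p_12 = 1·10103938041795 + 913356748393 = 11017294790188, q_12 = 1·1661271784673 + 150172515822 = 1811444300495 → 11017294790188/1811444300495
APPEND 5: p_13 = 5·11017294790188 + 10103938041795 = 65190411992735, q_13 = 5·1811444300495 + 1661271784673 = 10718493287148 → 65190411992735/10718493287148
APPEND 15: p_14 = 15·65190411992735 + 11017294790188 = 988873474681213, q_14 = 15·10718493287148 + 1811444300495 = 162588843607715 → 988873474681213/162588843607715
APPEND 48: p_15 = 48·988873474681213 + 65190411992735 = 47531117196690959, q_15 = 48·162588843607715 + 10718493287148 = 7814982986457468 → 47531117196690959/7814982986457468
APPEND 9: p_16 = 9·47531117196690959 + 988873474681213 = 428768928244899844, q_16 = 9·7814982986457468 + 162588843607715 = 70497435721724927 → 428768928244899844/70497435721724927
APPEND 7: p_17 = 7·428768928244899844 + 47531117196690959 = 3048913614910989867, q_17 = 7·70497435721724927 + 7814982986457468 = 501297033038531957 → 3048913614910989867/501297033038531957
APPEND 44: p_18 = 44·3048913614910989867 + 428768928244899844 = 134580967984328453992, q_18 = 44·501297033038531957 + 70497435721724927 = 22127566889417131035 → 134580967984328453992/22127566889417131035

73/12
1186/195
24091/3961
15959731/2624071
223967422/36824331
47531117196690959/7814982986457468
428768928244899844/70497435721724927
134580967984328453992/22127566889417131035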